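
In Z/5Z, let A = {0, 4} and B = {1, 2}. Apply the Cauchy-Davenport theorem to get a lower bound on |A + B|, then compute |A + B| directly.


Cauchy-Davenport: |A + B| ≥ min(p, |A| + |B| - 1) for A, B nonempty in Z/pZ.
|A| = 2, |B| = 2, p = 5.
CD lower bound = min(5, 2 + 2 - 1) = min(5, 3) = 3.
Compute A + B mod 5 directly:
a = 0: 0+1=1, 0+2=2
a = 4: 4+1=0, 4+2=1
A + B = {0, 1, 2}, so |A + B| = 3.
Verify: 3 ≥ 3? Yes ✓.

CD lower bound = 3, actual |A + B| = 3.


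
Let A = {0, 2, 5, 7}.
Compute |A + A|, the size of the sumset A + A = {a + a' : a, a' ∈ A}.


A + A = {a + a' : a, a' ∈ A}; |A| = 4.
General bounds: 2|A| - 1 ≤ |A + A| ≤ |A|(|A|+1)/2, i.e. 7 ≤ |A + A| ≤ 10.
Lower bound 2|A|-1 is attained iff A is an arithmetic progression.
Enumerate sums a + a' for a ≤ a' (symmetric, so this suffices):
a = 0: 0+0=0, 0+2=2, 0+5=5, 0+7=7
a = 2: 2+2=4, 2+5=7, 2+7=9
a = 5: 5+5=10, 5+7=12
a = 7: 7+7=14
Distinct sums: {0, 2, 4, 5, 7, 9, 10, 12, 14}
|A + A| = 9

|A + A| = 9


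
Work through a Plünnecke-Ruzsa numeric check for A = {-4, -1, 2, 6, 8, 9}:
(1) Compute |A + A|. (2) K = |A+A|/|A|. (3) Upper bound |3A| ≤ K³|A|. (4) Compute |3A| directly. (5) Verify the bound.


|A| = 6.
Step 1: Compute A + A by enumerating all 36 pairs.
A + A = {-8, -5, -2, 1, 2, 4, 5, 7, 8, 10, 11, 12, 14, 15, 16, 17, 18}, so |A + A| = 17.
Step 2: Doubling constant K = |A + A|/|A| = 17/6 = 17/6 ≈ 2.8333.
Step 3: Plünnecke-Ruzsa gives |3A| ≤ K³·|A| = (2.8333)³ · 6 ≈ 136.4722.
Step 4: Compute 3A = A + A + A directly by enumerating all triples (a,b,c) ∈ A³; |3A| = 31.
Step 5: Check 31 ≤ 136.4722? Yes ✓.

K = 17/6, Plünnecke-Ruzsa bound K³|A| ≈ 136.4722, |3A| = 31, inequality holds.


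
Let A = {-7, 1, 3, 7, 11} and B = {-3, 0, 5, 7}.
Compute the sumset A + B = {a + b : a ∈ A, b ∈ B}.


A + B = {a + b : a ∈ A, b ∈ B}.
Enumerate all |A|·|B| = 5·4 = 20 pairs (a, b) and collect distinct sums.
a = -7: -7+-3=-10, -7+0=-7, -7+5=-2, -7+7=0
a = 1: 1+-3=-2, 1+0=1, 1+5=6, 1+7=8
a = 3: 3+-3=0, 3+0=3, 3+5=8, 3+7=10
a = 7: 7+-3=4, 7+0=7, 7+5=12, 7+7=14
a = 11: 11+-3=8, 11+0=11, 11+5=16, 11+7=18
Collecting distinct sums: A + B = {-10, -7, -2, 0, 1, 3, 4, 6, 7, 8, 10, 11, 12, 14, 16, 18}
|A + B| = 16

A + B = {-10, -7, -2, 0, 1, 3, 4, 6, 7, 8, 10, 11, 12, 14, 16, 18}


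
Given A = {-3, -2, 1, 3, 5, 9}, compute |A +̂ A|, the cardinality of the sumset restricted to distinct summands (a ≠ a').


Restricted sumset: A +̂ A = {a + a' : a ∈ A, a' ∈ A, a ≠ a'}.
Equivalently, take A + A and drop any sum 2a that is achievable ONLY as a + a for a ∈ A (i.e. sums representable only with equal summands).
Enumerate pairs (a, a') with a < a' (symmetric, so each unordered pair gives one sum; this covers all a ≠ a'):
  -3 + -2 = -5
  -3 + 1 = -2
  -3 + 3 = 0
  -3 + 5 = 2
  -3 + 9 = 6
  -2 + 1 = -1
  -2 + 3 = 1
  -2 + 5 = 3
  -2 + 9 = 7
  1 + 3 = 4
  1 + 5 = 6
  1 + 9 = 10
  3 + 5 = 8
  3 + 9 = 12
  5 + 9 = 14
Collected distinct sums: {-5, -2, -1, 0, 1, 2, 3, 4, 6, 7, 8, 10, 12, 14}
|A +̂ A| = 14
(Reference bound: |A +̂ A| ≥ 2|A| - 3 for |A| ≥ 2, with |A| = 6 giving ≥ 9.)

|A +̂ A| = 14


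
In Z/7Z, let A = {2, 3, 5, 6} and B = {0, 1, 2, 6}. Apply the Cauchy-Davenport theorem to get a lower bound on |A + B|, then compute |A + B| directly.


Cauchy-Davenport: |A + B| ≥ min(p, |A| + |B| - 1) for A, B nonempty in Z/pZ.
|A| = 4, |B| = 4, p = 7.
CD lower bound = min(7, 4 + 4 - 1) = min(7, 7) = 7.
Compute A + B mod 7 directly:
a = 2: 2+0=2, 2+1=3, 2+2=4, 2+6=1
a = 3: 3+0=3, 3+1=4, 3+2=5, 3+6=2
a = 5: 5+0=5, 5+1=6, 5+2=0, 5+6=4
a = 6: 6+0=6, 6+1=0, 6+2=1, 6+6=5
A + B = {0, 1, 2, 3, 4, 5, 6}, so |A + B| = 7.
Verify: 7 ≥ 7? Yes ✓.

CD lower bound = 7, actual |A + B| = 7.


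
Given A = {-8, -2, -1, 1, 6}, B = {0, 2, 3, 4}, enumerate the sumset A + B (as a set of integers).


A + B = {a + b : a ∈ A, b ∈ B}.
Enumerate all |A|·|B| = 5·4 = 20 pairs (a, b) and collect distinct sums.
a = -8: -8+0=-8, -8+2=-6, -8+3=-5, -8+4=-4
a = -2: -2+0=-2, -2+2=0, -2+3=1, -2+4=2
a = -1: -1+0=-1, -1+2=1, -1+3=2, -1+4=3
a = 1: 1+0=1, 1+2=3, 1+3=4, 1+4=5
a = 6: 6+0=6, 6+2=8, 6+3=9, 6+4=10
Collecting distinct sums: A + B = {-8, -6, -5, -4, -2, -1, 0, 1, 2, 3, 4, 5, 6, 8, 9, 10}
|A + B| = 16

A + B = {-8, -6, -5, -4, -2, -1, 0, 1, 2, 3, 4, 5, 6, 8, 9, 10}


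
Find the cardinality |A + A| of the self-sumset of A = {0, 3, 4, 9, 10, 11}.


A + A = {a + a' : a, a' ∈ A}; |A| = 6.
General bounds: 2|A| - 1 ≤ |A + A| ≤ |A|(|A|+1)/2, i.e. 11 ≤ |A + A| ≤ 21.
Lower bound 2|A|-1 is attained iff A is an arithmetic progression.
Enumerate sums a + a' for a ≤ a' (symmetric, so this suffices):
a = 0: 0+0=0, 0+3=3, 0+4=4, 0+9=9, 0+10=10, 0+11=11
a = 3: 3+3=6, 3+4=7, 3+9=12, 3+10=13, 3+11=14
a = 4: 4+4=8, 4+9=13, 4+10=14, 4+11=15
a = 9: 9+9=18, 9+10=19, 9+11=20
a = 10: 10+10=20, 10+11=21
a = 11: 11+11=22
Distinct sums: {0, 3, 4, 6, 7, 8, 9, 10, 11, 12, 13, 14, 15, 18, 19, 20, 21, 22}
|A + A| = 18

|A + A| = 18


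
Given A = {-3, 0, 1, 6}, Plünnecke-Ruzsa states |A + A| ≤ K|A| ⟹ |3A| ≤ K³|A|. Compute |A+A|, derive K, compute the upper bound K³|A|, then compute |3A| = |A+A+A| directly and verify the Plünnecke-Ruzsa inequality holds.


|A| = 4.
Step 1: Compute A + A by enumerating all 16 pairs.
A + A = {-6, -3, -2, 0, 1, 2, 3, 6, 7, 12}, so |A + A| = 10.
Step 2: Doubling constant K = |A + A|/|A| = 10/4 = 10/4 ≈ 2.5000.
Step 3: Plünnecke-Ruzsa gives |3A| ≤ K³·|A| = (2.5000)³ · 4 ≈ 62.5000.
Step 4: Compute 3A = A + A + A directly by enumerating all triples (a,b,c) ∈ A³; |3A| = 18.
Step 5: Check 18 ≤ 62.5000? Yes ✓.

K = 10/4, Plünnecke-Ruzsa bound K³|A| ≈ 62.5000, |3A| = 18, inequality holds.


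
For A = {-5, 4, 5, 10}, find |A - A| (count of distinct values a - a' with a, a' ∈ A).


A - A = {a - a' : a, a' ∈ A}; |A| = 4.
Bounds: 2|A|-1 ≤ |A - A| ≤ |A|² - |A| + 1, i.e. 7 ≤ |A - A| ≤ 13.
Note: 0 ∈ A - A always (from a - a). The set is symmetric: if d ∈ A - A then -d ∈ A - A.
Enumerate nonzero differences d = a - a' with a > a' (then include -d):
Positive differences: {1, 5, 6, 9, 10, 15}
Full difference set: {0} ∪ (positive diffs) ∪ (negative diffs).
|A - A| = 1 + 2·6 = 13 (matches direct enumeration: 13).

|A - A| = 13


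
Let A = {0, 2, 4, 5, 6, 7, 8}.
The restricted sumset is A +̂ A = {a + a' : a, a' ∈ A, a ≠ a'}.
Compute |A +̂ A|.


Restricted sumset: A +̂ A = {a + a' : a ∈ A, a' ∈ A, a ≠ a'}.
Equivalently, take A + A and drop any sum 2a that is achievable ONLY as a + a for a ∈ A (i.e. sums representable only with equal summands).
Enumerate pairs (a, a') with a < a' (symmetric, so each unordered pair gives one sum; this covers all a ≠ a'):
  0 + 2 = 2
  0 + 4 = 4
  0 + 5 = 5
  0 + 6 = 6
  0 + 7 = 7
  0 + 8 = 8
  2 + 4 = 6
  2 + 5 = 7
  2 + 6 = 8
  2 + 7 = 9
  2 + 8 = 10
  4 + 5 = 9
  4 + 6 = 10
  4 + 7 = 11
  4 + 8 = 12
  5 + 6 = 11
  5 + 7 = 12
  5 + 8 = 13
  6 + 7 = 13
  6 + 8 = 14
  7 + 8 = 15
Collected distinct sums: {2, 4, 5, 6, 7, 8, 9, 10, 11, 12, 13, 14, 15}
|A +̂ A| = 13
(Reference bound: |A +̂ A| ≥ 2|A| - 3 for |A| ≥ 2, with |A| = 7 giving ≥ 11.)

|A +̂ A| = 13


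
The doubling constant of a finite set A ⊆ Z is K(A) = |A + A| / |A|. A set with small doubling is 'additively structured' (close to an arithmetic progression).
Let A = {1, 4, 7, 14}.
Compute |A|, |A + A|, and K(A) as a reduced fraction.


|A| = 4.
Compute A + A by enumerating all 16 pairs.
A + A = {2, 5, 8, 11, 14, 15, 18, 21, 28}, so |A + A| = 9.
K = |A + A| / |A| = 9/4 (already in lowest terms) ≈ 2.2500.
Reference: AP of size 4 gives K = 7/4 ≈ 1.7500; a fully generic set of size 4 gives K ≈ 2.5000.

|A| = 4, |A + A| = 9, K = 9/4.


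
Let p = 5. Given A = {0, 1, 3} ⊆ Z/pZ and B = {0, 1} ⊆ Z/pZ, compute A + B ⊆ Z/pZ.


Work in Z/5Z: reduce every sum a + b modulo 5.
Enumerate all 6 pairs:
a = 0: 0+0=0, 0+1=1
a = 1: 1+0=1, 1+1=2
a = 3: 3+0=3, 3+1=4
Distinct residues collected: {0, 1, 2, 3, 4}
|A + B| = 5 (out of 5 total residues).

A + B = {0, 1, 2, 3, 4}


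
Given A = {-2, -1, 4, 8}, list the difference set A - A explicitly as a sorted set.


A - A = {a - a' : a, a' ∈ A}.
Compute a - a' for each ordered pair (a, a'):
a = -2: -2--2=0, -2--1=-1, -2-4=-6, -2-8=-10
a = -1: -1--2=1, -1--1=0, -1-4=-5, -1-8=-9
a = 4: 4--2=6, 4--1=5, 4-4=0, 4-8=-4
a = 8: 8--2=10, 8--1=9, 8-4=4, 8-8=0
Collecting distinct values (and noting 0 appears from a-a):
A - A = {-10, -9, -6, -5, -4, -1, 0, 1, 4, 5, 6, 9, 10}
|A - A| = 13

A - A = {-10, -9, -6, -5, -4, -1, 0, 1, 4, 5, 6, 9, 10}


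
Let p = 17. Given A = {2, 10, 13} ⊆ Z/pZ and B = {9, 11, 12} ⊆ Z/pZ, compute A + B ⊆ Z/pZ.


Work in Z/17Z: reduce every sum a + b modulo 17.
Enumerate all 9 pairs:
a = 2: 2+9=11, 2+11=13, 2+12=14
a = 10: 10+9=2, 10+11=4, 10+12=5
a = 13: 13+9=5, 13+11=7, 13+12=8
Distinct residues collected: {2, 4, 5, 7, 8, 11, 13, 14}
|A + B| = 8 (out of 17 total residues).

A + B = {2, 4, 5, 7, 8, 11, 13, 14}


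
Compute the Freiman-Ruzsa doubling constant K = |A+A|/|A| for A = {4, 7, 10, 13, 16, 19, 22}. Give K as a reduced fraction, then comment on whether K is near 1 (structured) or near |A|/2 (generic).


|A| = 7.
Compute A + A by enumerating all 49 pairs.
A + A = {8, 11, 14, 17, 20, 23, 26, 29, 32, 35, 38, 41, 44}, so |A + A| = 13.
K = |A + A| / |A| = 13/7 (already in lowest terms) ≈ 1.8571.
Reference: AP of size 7 gives K = 13/7 ≈ 1.8571; a fully generic set of size 7 gives K ≈ 4.0000.

|A| = 7, |A + A| = 13, K = 13/7.


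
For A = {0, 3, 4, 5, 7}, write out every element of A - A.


A - A = {a - a' : a, a' ∈ A}.
Compute a - a' for each ordered pair (a, a'):
a = 0: 0-0=0, 0-3=-3, 0-4=-4, 0-5=-5, 0-7=-7
a = 3: 3-0=3, 3-3=0, 3-4=-1, 3-5=-2, 3-7=-4
a = 4: 4-0=4, 4-3=1, 4-4=0, 4-5=-1, 4-7=-3
a = 5: 5-0=5, 5-3=2, 5-4=1, 5-5=0, 5-7=-2
a = 7: 7-0=7, 7-3=4, 7-4=3, 7-5=2, 7-7=0
Collecting distinct values (and noting 0 appears from a-a):
A - A = {-7, -5, -4, -3, -2, -1, 0, 1, 2, 3, 4, 5, 7}
|A - A| = 13

A - A = {-7, -5, -4, -3, -2, -1, 0, 1, 2, 3, 4, 5, 7}


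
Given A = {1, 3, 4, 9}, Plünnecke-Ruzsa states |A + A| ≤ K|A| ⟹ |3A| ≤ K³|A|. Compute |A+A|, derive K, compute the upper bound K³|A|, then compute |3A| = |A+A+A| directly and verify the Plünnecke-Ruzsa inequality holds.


|A| = 4.
Step 1: Compute A + A by enumerating all 16 pairs.
A + A = {2, 4, 5, 6, 7, 8, 10, 12, 13, 18}, so |A + A| = 10.
Step 2: Doubling constant K = |A + A|/|A| = 10/4 = 10/4 ≈ 2.5000.
Step 3: Plünnecke-Ruzsa gives |3A| ≤ K³·|A| = (2.5000)³ · 4 ≈ 62.5000.
Step 4: Compute 3A = A + A + A directly by enumerating all triples (a,b,c) ∈ A³; |3A| = 18.
Step 5: Check 18 ≤ 62.5000? Yes ✓.

K = 10/4, Plünnecke-Ruzsa bound K³|A| ≈ 62.5000, |3A| = 18, inequality holds.


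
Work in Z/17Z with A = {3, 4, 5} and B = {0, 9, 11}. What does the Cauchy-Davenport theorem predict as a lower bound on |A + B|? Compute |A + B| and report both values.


Cauchy-Davenport: |A + B| ≥ min(p, |A| + |B| - 1) for A, B nonempty in Z/pZ.
|A| = 3, |B| = 3, p = 17.
CD lower bound = min(17, 3 + 3 - 1) = min(17, 5) = 5.
Compute A + B mod 17 directly:
a = 3: 3+0=3, 3+9=12, 3+11=14
a = 4: 4+0=4, 4+9=13, 4+11=15
a = 5: 5+0=5, 5+9=14, 5+11=16
A + B = {3, 4, 5, 12, 13, 14, 15, 16}, so |A + B| = 8.
Verify: 8 ≥ 5? Yes ✓.

CD lower bound = 5, actual |A + B| = 8.


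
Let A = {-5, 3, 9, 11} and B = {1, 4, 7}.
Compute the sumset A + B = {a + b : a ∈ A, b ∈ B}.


A + B = {a + b : a ∈ A, b ∈ B}.
Enumerate all |A|·|B| = 4·3 = 12 pairs (a, b) and collect distinct sums.
a = -5: -5+1=-4, -5+4=-1, -5+7=2
a = 3: 3+1=4, 3+4=7, 3+7=10
a = 9: 9+1=10, 9+4=13, 9+7=16
a = 11: 11+1=12, 11+4=15, 11+7=18
Collecting distinct sums: A + B = {-4, -1, 2, 4, 7, 10, 12, 13, 15, 16, 18}
|A + B| = 11

A + B = {-4, -1, 2, 4, 7, 10, 12, 13, 15, 16, 18}


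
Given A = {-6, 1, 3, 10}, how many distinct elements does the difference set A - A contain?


A - A = {a - a' : a, a' ∈ A}; |A| = 4.
Bounds: 2|A|-1 ≤ |A - A| ≤ |A|² - |A| + 1, i.e. 7 ≤ |A - A| ≤ 13.
Note: 0 ∈ A - A always (from a - a). The set is symmetric: if d ∈ A - A then -d ∈ A - A.
Enumerate nonzero differences d = a - a' with a > a' (then include -d):
Positive differences: {2, 7, 9, 16}
Full difference set: {0} ∪ (positive diffs) ∪ (negative diffs).
|A - A| = 1 + 2·4 = 9 (matches direct enumeration: 9).

|A - A| = 9


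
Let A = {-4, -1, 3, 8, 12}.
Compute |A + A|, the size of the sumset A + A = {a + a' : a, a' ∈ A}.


A + A = {a + a' : a, a' ∈ A}; |A| = 5.
General bounds: 2|A| - 1 ≤ |A + A| ≤ |A|(|A|+1)/2, i.e. 9 ≤ |A + A| ≤ 15.
Lower bound 2|A|-1 is attained iff A is an arithmetic progression.
Enumerate sums a + a' for a ≤ a' (symmetric, so this suffices):
a = -4: -4+-4=-8, -4+-1=-5, -4+3=-1, -4+8=4, -4+12=8
a = -1: -1+-1=-2, -1+3=2, -1+8=7, -1+12=11
a = 3: 3+3=6, 3+8=11, 3+12=15
a = 8: 8+8=16, 8+12=20
a = 12: 12+12=24
Distinct sums: {-8, -5, -2, -1, 2, 4, 6, 7, 8, 11, 15, 16, 20, 24}
|A + A| = 14

|A + A| = 14


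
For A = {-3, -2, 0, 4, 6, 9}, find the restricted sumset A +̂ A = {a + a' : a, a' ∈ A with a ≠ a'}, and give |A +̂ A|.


Restricted sumset: A +̂ A = {a + a' : a ∈ A, a' ∈ A, a ≠ a'}.
Equivalently, take A + A and drop any sum 2a that is achievable ONLY as a + a for a ∈ A (i.e. sums representable only with equal summands).
Enumerate pairs (a, a') with a < a' (symmetric, so each unordered pair gives one sum; this covers all a ≠ a'):
  -3 + -2 = -5
  -3 + 0 = -3
  -3 + 4 = 1
  -3 + 6 = 3
  -3 + 9 = 6
  -2 + 0 = -2
  -2 + 4 = 2
  -2 + 6 = 4
  -2 + 9 = 7
  0 + 4 = 4
  0 + 6 = 6
  0 + 9 = 9
  4 + 6 = 10
  4 + 9 = 13
  6 + 9 = 15
Collected distinct sums: {-5, -3, -2, 1, 2, 3, 4, 6, 7, 9, 10, 13, 15}
|A +̂ A| = 13
(Reference bound: |A +̂ A| ≥ 2|A| - 3 for |A| ≥ 2, with |A| = 6 giving ≥ 9.)

|A +̂ A| = 13


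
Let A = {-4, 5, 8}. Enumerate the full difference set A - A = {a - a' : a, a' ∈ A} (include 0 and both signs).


A - A = {a - a' : a, a' ∈ A}.
Compute a - a' for each ordered pair (a, a'):
a = -4: -4--4=0, -4-5=-9, -4-8=-12
a = 5: 5--4=9, 5-5=0, 5-8=-3
a = 8: 8--4=12, 8-5=3, 8-8=0
Collecting distinct values (and noting 0 appears from a-a):
A - A = {-12, -9, -3, 0, 3, 9, 12}
|A - A| = 7

A - A = {-12, -9, -3, 0, 3, 9, 12}


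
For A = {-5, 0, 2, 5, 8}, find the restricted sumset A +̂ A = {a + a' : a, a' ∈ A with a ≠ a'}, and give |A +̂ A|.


Restricted sumset: A +̂ A = {a + a' : a ∈ A, a' ∈ A, a ≠ a'}.
Equivalently, take A + A and drop any sum 2a that is achievable ONLY as a + a for a ∈ A (i.e. sums representable only with equal summands).
Enumerate pairs (a, a') with a < a' (symmetric, so each unordered pair gives one sum; this covers all a ≠ a'):
  -5 + 0 = -5
  -5 + 2 = -3
  -5 + 5 = 0
  -5 + 8 = 3
  0 + 2 = 2
  0 + 5 = 5
  0 + 8 = 8
  2 + 5 = 7
  2 + 8 = 10
  5 + 8 = 13
Collected distinct sums: {-5, -3, 0, 2, 3, 5, 7, 8, 10, 13}
|A +̂ A| = 10
(Reference bound: |A +̂ A| ≥ 2|A| - 3 for |A| ≥ 2, with |A| = 5 giving ≥ 7.)

|A +̂ A| = 10


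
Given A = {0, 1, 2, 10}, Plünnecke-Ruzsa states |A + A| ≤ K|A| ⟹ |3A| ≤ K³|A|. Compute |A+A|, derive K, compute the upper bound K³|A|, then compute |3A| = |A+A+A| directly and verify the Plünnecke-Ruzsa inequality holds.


|A| = 4.
Step 1: Compute A + A by enumerating all 16 pairs.
A + A = {0, 1, 2, 3, 4, 10, 11, 12, 20}, so |A + A| = 9.
Step 2: Doubling constant K = |A + A|/|A| = 9/4 = 9/4 ≈ 2.2500.
Step 3: Plünnecke-Ruzsa gives |3A| ≤ K³·|A| = (2.2500)³ · 4 ≈ 45.5625.
Step 4: Compute 3A = A + A + A directly by enumerating all triples (a,b,c) ∈ A³; |3A| = 16.
Step 5: Check 16 ≤ 45.5625? Yes ✓.

K = 9/4, Plünnecke-Ruzsa bound K³|A| ≈ 45.5625, |3A| = 16, inequality holds.


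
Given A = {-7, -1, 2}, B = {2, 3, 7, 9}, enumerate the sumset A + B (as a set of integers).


A + B = {a + b : a ∈ A, b ∈ B}.
Enumerate all |A|·|B| = 3·4 = 12 pairs (a, b) and collect distinct sums.
a = -7: -7+2=-5, -7+3=-4, -7+7=0, -7+9=2
a = -1: -1+2=1, -1+3=2, -1+7=6, -1+9=8
a = 2: 2+2=4, 2+3=5, 2+7=9, 2+9=11
Collecting distinct sums: A + B = {-5, -4, 0, 1, 2, 4, 5, 6, 8, 9, 11}
|A + B| = 11

A + B = {-5, -4, 0, 1, 2, 4, 5, 6, 8, 9, 11}


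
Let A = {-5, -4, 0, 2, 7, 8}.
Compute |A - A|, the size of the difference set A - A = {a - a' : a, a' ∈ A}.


A - A = {a - a' : a, a' ∈ A}; |A| = 6.
Bounds: 2|A|-1 ≤ |A - A| ≤ |A|² - |A| + 1, i.e. 11 ≤ |A - A| ≤ 31.
Note: 0 ∈ A - A always (from a - a). The set is symmetric: if d ∈ A - A then -d ∈ A - A.
Enumerate nonzero differences d = a - a' with a > a' (then include -d):
Positive differences: {1, 2, 4, 5, 6, 7, 8, 11, 12, 13}
Full difference set: {0} ∪ (positive diffs) ∪ (negative diffs).
|A - A| = 1 + 2·10 = 21 (matches direct enumeration: 21).

|A - A| = 21


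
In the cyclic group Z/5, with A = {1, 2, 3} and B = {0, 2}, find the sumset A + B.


Work in Z/5Z: reduce every sum a + b modulo 5.
Enumerate all 6 pairs:
a = 1: 1+0=1, 1+2=3
a = 2: 2+0=2, 2+2=4
a = 3: 3+0=3, 3+2=0
Distinct residues collected: {0, 1, 2, 3, 4}
|A + B| = 5 (out of 5 total residues).

A + B = {0, 1, 2, 3, 4}


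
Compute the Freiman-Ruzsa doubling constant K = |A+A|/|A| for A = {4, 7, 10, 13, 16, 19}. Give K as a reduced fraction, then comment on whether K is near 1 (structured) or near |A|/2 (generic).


|A| = 6.
Compute A + A by enumerating all 36 pairs.
A + A = {8, 11, 14, 17, 20, 23, 26, 29, 32, 35, 38}, so |A + A| = 11.
K = |A + A| / |A| = 11/6 (already in lowest terms) ≈ 1.8333.
Reference: AP of size 6 gives K = 11/6 ≈ 1.8333; a fully generic set of size 6 gives K ≈ 3.5000.

|A| = 6, |A + A| = 11, K = 11/6.


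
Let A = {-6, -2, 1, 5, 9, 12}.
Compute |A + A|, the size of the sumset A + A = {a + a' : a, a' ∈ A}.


A + A = {a + a' : a, a' ∈ A}; |A| = 6.
General bounds: 2|A| - 1 ≤ |A + A| ≤ |A|(|A|+1)/2, i.e. 11 ≤ |A + A| ≤ 21.
Lower bound 2|A|-1 is attained iff A is an arithmetic progression.
Enumerate sums a + a' for a ≤ a' (symmetric, so this suffices):
a = -6: -6+-6=-12, -6+-2=-8, -6+1=-5, -6+5=-1, -6+9=3, -6+12=6
a = -2: -2+-2=-4, -2+1=-1, -2+5=3, -2+9=7, -2+12=10
a = 1: 1+1=2, 1+5=6, 1+9=10, 1+12=13
a = 5: 5+5=10, 5+9=14, 5+12=17
a = 9: 9+9=18, 9+12=21
a = 12: 12+12=24
Distinct sums: {-12, -8, -5, -4, -1, 2, 3, 6, 7, 10, 13, 14, 17, 18, 21, 24}
|A + A| = 16

|A + A| = 16


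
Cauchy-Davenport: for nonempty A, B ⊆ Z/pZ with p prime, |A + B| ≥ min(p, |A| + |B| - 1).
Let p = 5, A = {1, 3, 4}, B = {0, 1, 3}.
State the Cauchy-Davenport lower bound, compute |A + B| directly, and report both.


Cauchy-Davenport: |A + B| ≥ min(p, |A| + |B| - 1) for A, B nonempty in Z/pZ.
|A| = 3, |B| = 3, p = 5.
CD lower bound = min(5, 3 + 3 - 1) = min(5, 5) = 5.
Compute A + B mod 5 directly:
a = 1: 1+0=1, 1+1=2, 1+3=4
a = 3: 3+0=3, 3+1=4, 3+3=1
a = 4: 4+0=4, 4+1=0, 4+3=2
A + B = {0, 1, 2, 3, 4}, so |A + B| = 5.
Verify: 5 ≥ 5? Yes ✓.

CD lower bound = 5, actual |A + B| = 5.


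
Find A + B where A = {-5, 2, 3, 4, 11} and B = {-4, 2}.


A + B = {a + b : a ∈ A, b ∈ B}.
Enumerate all |A|·|B| = 5·2 = 10 pairs (a, b) and collect distinct sums.
a = -5: -5+-4=-9, -5+2=-3
a = 2: 2+-4=-2, 2+2=4
a = 3: 3+-4=-1, 3+2=5
a = 4: 4+-4=0, 4+2=6
a = 11: 11+-4=7, 11+2=13
Collecting distinct sums: A + B = {-9, -3, -2, -1, 0, 4, 5, 6, 7, 13}
|A + B| = 10

A + B = {-9, -3, -2, -1, 0, 4, 5, 6, 7, 13}


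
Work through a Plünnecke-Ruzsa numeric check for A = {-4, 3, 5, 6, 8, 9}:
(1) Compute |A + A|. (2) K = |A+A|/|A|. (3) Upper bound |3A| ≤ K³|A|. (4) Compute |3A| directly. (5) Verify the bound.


|A| = 6.
Step 1: Compute A + A by enumerating all 36 pairs.
A + A = {-8, -1, 1, 2, 4, 5, 6, 8, 9, 10, 11, 12, 13, 14, 15, 16, 17, 18}, so |A + A| = 18.
Step 2: Doubling constant K = |A + A|/|A| = 18/6 = 18/6 ≈ 3.0000.
Step 3: Plünnecke-Ruzsa gives |3A| ≤ K³·|A| = (3.0000)³ · 6 ≈ 162.0000.
Step 4: Compute 3A = A + A + A directly by enumerating all triples (a,b,c) ∈ A³; |3A| = 31.
Step 5: Check 31 ≤ 162.0000? Yes ✓.

K = 18/6, Plünnecke-Ruzsa bound K³|A| ≈ 162.0000, |3A| = 31, inequality holds.


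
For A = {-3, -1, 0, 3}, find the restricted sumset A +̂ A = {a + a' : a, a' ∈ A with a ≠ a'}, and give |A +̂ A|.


Restricted sumset: A +̂ A = {a + a' : a ∈ A, a' ∈ A, a ≠ a'}.
Equivalently, take A + A and drop any sum 2a that is achievable ONLY as a + a for a ∈ A (i.e. sums representable only with equal summands).
Enumerate pairs (a, a') with a < a' (symmetric, so each unordered pair gives one sum; this covers all a ≠ a'):
  -3 + -1 = -4
  -3 + 0 = -3
  -3 + 3 = 0
  -1 + 0 = -1
  -1 + 3 = 2
  0 + 3 = 3
Collected distinct sums: {-4, -3, -1, 0, 2, 3}
|A +̂ A| = 6
(Reference bound: |A +̂ A| ≥ 2|A| - 3 for |A| ≥ 2, with |A| = 4 giving ≥ 5.)

|A +̂ A| = 6


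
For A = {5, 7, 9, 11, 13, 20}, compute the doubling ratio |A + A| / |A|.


|A| = 6.
Compute A + A by enumerating all 36 pairs.
A + A = {10, 12, 14, 16, 18, 20, 22, 24, 25, 26, 27, 29, 31, 33, 40}, so |A + A| = 15.
K = |A + A| / |A| = 15/6 = 5/2 ≈ 2.5000.
Reference: AP of size 6 gives K = 11/6 ≈ 1.8333; a fully generic set of size 6 gives K ≈ 3.5000.

|A| = 6, |A + A| = 15, K = 15/6 = 5/2.


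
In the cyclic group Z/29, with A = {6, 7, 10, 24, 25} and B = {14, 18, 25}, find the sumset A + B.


Work in Z/29Z: reduce every sum a + b modulo 29.
Enumerate all 15 pairs:
a = 6: 6+14=20, 6+18=24, 6+25=2
a = 7: 7+14=21, 7+18=25, 7+25=3
a = 10: 10+14=24, 10+18=28, 10+25=6
a = 24: 24+14=9, 24+18=13, 24+25=20
a = 25: 25+14=10, 25+18=14, 25+25=21
Distinct residues collected: {2, 3, 6, 9, 10, 13, 14, 20, 21, 24, 25, 28}
|A + B| = 12 (out of 29 total residues).

A + B = {2, 3, 6, 9, 10, 13, 14, 20, 21, 24, 25, 28}


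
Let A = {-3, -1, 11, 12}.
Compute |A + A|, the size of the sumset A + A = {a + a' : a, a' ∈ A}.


A + A = {a + a' : a, a' ∈ A}; |A| = 4.
General bounds: 2|A| - 1 ≤ |A + A| ≤ |A|(|A|+1)/2, i.e. 7 ≤ |A + A| ≤ 10.
Lower bound 2|A|-1 is attained iff A is an arithmetic progression.
Enumerate sums a + a' for a ≤ a' (symmetric, so this suffices):
a = -3: -3+-3=-6, -3+-1=-4, -3+11=8, -3+12=9
a = -1: -1+-1=-2, -1+11=10, -1+12=11
a = 11: 11+11=22, 11+12=23
a = 12: 12+12=24
Distinct sums: {-6, -4, -2, 8, 9, 10, 11, 22, 23, 24}
|A + A| = 10

|A + A| = 10


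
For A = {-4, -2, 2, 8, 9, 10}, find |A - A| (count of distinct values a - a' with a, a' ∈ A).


A - A = {a - a' : a, a' ∈ A}; |A| = 6.
Bounds: 2|A|-1 ≤ |A - A| ≤ |A|² - |A| + 1, i.e. 11 ≤ |A - A| ≤ 31.
Note: 0 ∈ A - A always (from a - a). The set is symmetric: if d ∈ A - A then -d ∈ A - A.
Enumerate nonzero differences d = a - a' with a > a' (then include -d):
Positive differences: {1, 2, 4, 6, 7, 8, 10, 11, 12, 13, 14}
Full difference set: {0} ∪ (positive diffs) ∪ (negative diffs).
|A - A| = 1 + 2·11 = 23 (matches direct enumeration: 23).

|A - A| = 23


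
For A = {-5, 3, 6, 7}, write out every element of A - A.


A - A = {a - a' : a, a' ∈ A}.
Compute a - a' for each ordered pair (a, a'):
a = -5: -5--5=0, -5-3=-8, -5-6=-11, -5-7=-12
a = 3: 3--5=8, 3-3=0, 3-6=-3, 3-7=-4
a = 6: 6--5=11, 6-3=3, 6-6=0, 6-7=-1
a = 7: 7--5=12, 7-3=4, 7-6=1, 7-7=0
Collecting distinct values (and noting 0 appears from a-a):
A - A = {-12, -11, -8, -4, -3, -1, 0, 1, 3, 4, 8, 11, 12}
|A - A| = 13

A - A = {-12, -11, -8, -4, -3, -1, 0, 1, 3, 4, 8, 11, 12}


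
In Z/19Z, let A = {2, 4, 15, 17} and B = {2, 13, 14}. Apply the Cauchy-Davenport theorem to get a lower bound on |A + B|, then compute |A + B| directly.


Cauchy-Davenport: |A + B| ≥ min(p, |A| + |B| - 1) for A, B nonempty in Z/pZ.
|A| = 4, |B| = 3, p = 19.
CD lower bound = min(19, 4 + 3 - 1) = min(19, 6) = 6.
Compute A + B mod 19 directly:
a = 2: 2+2=4, 2+13=15, 2+14=16
a = 4: 4+2=6, 4+13=17, 4+14=18
a = 15: 15+2=17, 15+13=9, 15+14=10
a = 17: 17+2=0, 17+13=11, 17+14=12
A + B = {0, 4, 6, 9, 10, 11, 12, 15, 16, 17, 18}, so |A + B| = 11.
Verify: 11 ≥ 6? Yes ✓.

CD lower bound = 6, actual |A + B| = 11.


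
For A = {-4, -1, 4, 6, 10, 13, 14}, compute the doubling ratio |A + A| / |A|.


|A| = 7.
Compute A + A by enumerating all 49 pairs.
A + A = {-8, -5, -2, 0, 2, 3, 5, 6, 8, 9, 10, 12, 13, 14, 16, 17, 18, 19, 20, 23, 24, 26, 27, 28}, so |A + A| = 24.
K = |A + A| / |A| = 24/7 (already in lowest terms) ≈ 3.4286.
Reference: AP of size 7 gives K = 13/7 ≈ 1.8571; a fully generic set of size 7 gives K ≈ 4.0000.

|A| = 7, |A + A| = 24, K = 24/7.


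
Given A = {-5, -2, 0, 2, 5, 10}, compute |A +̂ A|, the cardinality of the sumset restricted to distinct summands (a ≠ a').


Restricted sumset: A +̂ A = {a + a' : a ∈ A, a' ∈ A, a ≠ a'}.
Equivalently, take A + A and drop any sum 2a that is achievable ONLY as a + a for a ∈ A (i.e. sums representable only with equal summands).
Enumerate pairs (a, a') with a < a' (symmetric, so each unordered pair gives one sum; this covers all a ≠ a'):
  -5 + -2 = -7
  -5 + 0 = -5
  -5 + 2 = -3
  -5 + 5 = 0
  -5 + 10 = 5
  -2 + 0 = -2
  -2 + 2 = 0
  -2 + 5 = 3
  -2 + 10 = 8
  0 + 2 = 2
  0 + 5 = 5
  0 + 10 = 10
  2 + 5 = 7
  2 + 10 = 12
  5 + 10 = 15
Collected distinct sums: {-7, -5, -3, -2, 0, 2, 3, 5, 7, 8, 10, 12, 15}
|A +̂ A| = 13
(Reference bound: |A +̂ A| ≥ 2|A| - 3 for |A| ≥ 2, with |A| = 6 giving ≥ 9.)

|A +̂ A| = 13


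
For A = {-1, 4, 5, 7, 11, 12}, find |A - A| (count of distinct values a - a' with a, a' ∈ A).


A - A = {a - a' : a, a' ∈ A}; |A| = 6.
Bounds: 2|A|-1 ≤ |A - A| ≤ |A|² - |A| + 1, i.e. 11 ≤ |A - A| ≤ 31.
Note: 0 ∈ A - A always (from a - a). The set is symmetric: if d ∈ A - A then -d ∈ A - A.
Enumerate nonzero differences d = a - a' with a > a' (then include -d):
Positive differences: {1, 2, 3, 4, 5, 6, 7, 8, 12, 13}
Full difference set: {0} ∪ (positive diffs) ∪ (negative diffs).
|A - A| = 1 + 2·10 = 21 (matches direct enumeration: 21).

|A - A| = 21


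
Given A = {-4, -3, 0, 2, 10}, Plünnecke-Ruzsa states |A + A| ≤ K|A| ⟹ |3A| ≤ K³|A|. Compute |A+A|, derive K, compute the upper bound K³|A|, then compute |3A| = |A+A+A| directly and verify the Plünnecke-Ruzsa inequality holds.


|A| = 5.
Step 1: Compute A + A by enumerating all 25 pairs.
A + A = {-8, -7, -6, -4, -3, -2, -1, 0, 2, 4, 6, 7, 10, 12, 20}, so |A + A| = 15.
Step 2: Doubling constant K = |A + A|/|A| = 15/5 = 15/5 ≈ 3.0000.
Step 3: Plünnecke-Ruzsa gives |3A| ≤ K³·|A| = (3.0000)³ · 5 ≈ 135.0000.
Step 4: Compute 3A = A + A + A directly by enumerating all triples (a,b,c) ∈ A³; |3A| = 29.
Step 5: Check 29 ≤ 135.0000? Yes ✓.

K = 15/5, Plünnecke-Ruzsa bound K³|A| ≈ 135.0000, |3A| = 29, inequality holds.


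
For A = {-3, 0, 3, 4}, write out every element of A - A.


A - A = {a - a' : a, a' ∈ A}.
Compute a - a' for each ordered pair (a, a'):
a = -3: -3--3=0, -3-0=-3, -3-3=-6, -3-4=-7
a = 0: 0--3=3, 0-0=0, 0-3=-3, 0-4=-4
a = 3: 3--3=6, 3-0=3, 3-3=0, 3-4=-1
a = 4: 4--3=7, 4-0=4, 4-3=1, 4-4=0
Collecting distinct values (and noting 0 appears from a-a):
A - A = {-7, -6, -4, -3, -1, 0, 1, 3, 4, 6, 7}
|A - A| = 11

A - A = {-7, -6, -4, -3, -1, 0, 1, 3, 4, 6, 7}


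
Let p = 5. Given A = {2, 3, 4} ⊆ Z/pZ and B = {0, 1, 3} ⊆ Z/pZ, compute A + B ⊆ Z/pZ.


Work in Z/5Z: reduce every sum a + b modulo 5.
Enumerate all 9 pairs:
a = 2: 2+0=2, 2+1=3, 2+3=0
a = 3: 3+0=3, 3+1=4, 3+3=1
a = 4: 4+0=4, 4+1=0, 4+3=2
Distinct residues collected: {0, 1, 2, 3, 4}
|A + B| = 5 (out of 5 total residues).

A + B = {0, 1, 2, 3, 4}


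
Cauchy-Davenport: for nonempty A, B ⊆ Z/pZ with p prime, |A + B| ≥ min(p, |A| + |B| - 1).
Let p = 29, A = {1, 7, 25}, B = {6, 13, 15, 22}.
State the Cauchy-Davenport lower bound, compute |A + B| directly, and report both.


Cauchy-Davenport: |A + B| ≥ min(p, |A| + |B| - 1) for A, B nonempty in Z/pZ.
|A| = 3, |B| = 4, p = 29.
CD lower bound = min(29, 3 + 4 - 1) = min(29, 6) = 6.
Compute A + B mod 29 directly:
a = 1: 1+6=7, 1+13=14, 1+15=16, 1+22=23
a = 7: 7+6=13, 7+13=20, 7+15=22, 7+22=0
a = 25: 25+6=2, 25+13=9, 25+15=11, 25+22=18
A + B = {0, 2, 7, 9, 11, 13, 14, 16, 18, 20, 22, 23}, so |A + B| = 12.
Verify: 12 ≥ 6? Yes ✓.

CD lower bound = 6, actual |A + B| = 12.


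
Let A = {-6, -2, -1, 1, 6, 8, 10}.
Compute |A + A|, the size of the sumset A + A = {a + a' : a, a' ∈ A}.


A + A = {a + a' : a, a' ∈ A}; |A| = 7.
General bounds: 2|A| - 1 ≤ |A + A| ≤ |A|(|A|+1)/2, i.e. 13 ≤ |A + A| ≤ 28.
Lower bound 2|A|-1 is attained iff A is an arithmetic progression.
Enumerate sums a + a' for a ≤ a' (symmetric, so this suffices):
a = -6: -6+-6=-12, -6+-2=-8, -6+-1=-7, -6+1=-5, -6+6=0, -6+8=2, -6+10=4
a = -2: -2+-2=-4, -2+-1=-3, -2+1=-1, -2+6=4, -2+8=6, -2+10=8
a = -1: -1+-1=-2, -1+1=0, -1+6=5, -1+8=7, -1+10=9
a = 1: 1+1=2, 1+6=7, 1+8=9, 1+10=11
a = 6: 6+6=12, 6+8=14, 6+10=16
a = 8: 8+8=16, 8+10=18
a = 10: 10+10=20
Distinct sums: {-12, -8, -7, -5, -4, -3, -2, -1, 0, 2, 4, 5, 6, 7, 8, 9, 11, 12, 14, 16, 18, 20}
|A + A| = 22

|A + A| = 22


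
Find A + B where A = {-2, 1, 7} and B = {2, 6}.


A + B = {a + b : a ∈ A, b ∈ B}.
Enumerate all |A|·|B| = 3·2 = 6 pairs (a, b) and collect distinct sums.
a = -2: -2+2=0, -2+6=4
a = 1: 1+2=3, 1+6=7
a = 7: 7+2=9, 7+6=13
Collecting distinct sums: A + B = {0, 3, 4, 7, 9, 13}
|A + B| = 6

A + B = {0, 3, 4, 7, 9, 13}


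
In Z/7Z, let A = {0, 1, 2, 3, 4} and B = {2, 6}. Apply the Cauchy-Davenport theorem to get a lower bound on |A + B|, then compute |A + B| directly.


Cauchy-Davenport: |A + B| ≥ min(p, |A| + |B| - 1) for A, B nonempty in Z/pZ.
|A| = 5, |B| = 2, p = 7.
CD lower bound = min(7, 5 + 2 - 1) = min(7, 6) = 6.
Compute A + B mod 7 directly:
a = 0: 0+2=2, 0+6=6
a = 1: 1+2=3, 1+6=0
a = 2: 2+2=4, 2+6=1
a = 3: 3+2=5, 3+6=2
a = 4: 4+2=6, 4+6=3
A + B = {0, 1, 2, 3, 4, 5, 6}, so |A + B| = 7.
Verify: 7 ≥ 6? Yes ✓.

CD lower bound = 6, actual |A + B| = 7.


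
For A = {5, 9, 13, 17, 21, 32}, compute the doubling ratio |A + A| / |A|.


|A| = 6.
Compute A + A by enumerating all 36 pairs.
A + A = {10, 14, 18, 22, 26, 30, 34, 37, 38, 41, 42, 45, 49, 53, 64}, so |A + A| = 15.
K = |A + A| / |A| = 15/6 = 5/2 ≈ 2.5000.
Reference: AP of size 6 gives K = 11/6 ≈ 1.8333; a fully generic set of size 6 gives K ≈ 3.5000.

|A| = 6, |A + A| = 15, K = 15/6 = 5/2.


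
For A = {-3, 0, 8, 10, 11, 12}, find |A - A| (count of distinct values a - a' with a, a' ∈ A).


A - A = {a - a' : a, a' ∈ A}; |A| = 6.
Bounds: 2|A|-1 ≤ |A - A| ≤ |A|² - |A| + 1, i.e. 11 ≤ |A - A| ≤ 31.
Note: 0 ∈ A - A always (from a - a). The set is symmetric: if d ∈ A - A then -d ∈ A - A.
Enumerate nonzero differences d = a - a' with a > a' (then include -d):
Positive differences: {1, 2, 3, 4, 8, 10, 11, 12, 13, 14, 15}
Full difference set: {0} ∪ (positive diffs) ∪ (negative diffs).
|A - A| = 1 + 2·11 = 23 (matches direct enumeration: 23).

|A - A| = 23


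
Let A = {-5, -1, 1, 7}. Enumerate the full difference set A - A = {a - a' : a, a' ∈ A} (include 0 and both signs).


A - A = {a - a' : a, a' ∈ A}.
Compute a - a' for each ordered pair (a, a'):
a = -5: -5--5=0, -5--1=-4, -5-1=-6, -5-7=-12
a = -1: -1--5=4, -1--1=0, -1-1=-2, -1-7=-8
a = 1: 1--5=6, 1--1=2, 1-1=0, 1-7=-6
a = 7: 7--5=12, 7--1=8, 7-1=6, 7-7=0
Collecting distinct values (and noting 0 appears from a-a):
A - A = {-12, -8, -6, -4, -2, 0, 2, 4, 6, 8, 12}
|A - A| = 11

A - A = {-12, -8, -6, -4, -2, 0, 2, 4, 6, 8, 12}


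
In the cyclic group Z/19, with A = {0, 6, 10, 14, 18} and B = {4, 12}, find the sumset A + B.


Work in Z/19Z: reduce every sum a + b modulo 19.
Enumerate all 10 pairs:
a = 0: 0+4=4, 0+12=12
a = 6: 6+4=10, 6+12=18
a = 10: 10+4=14, 10+12=3
a = 14: 14+4=18, 14+12=7
a = 18: 18+4=3, 18+12=11
Distinct residues collected: {3, 4, 7, 10, 11, 12, 14, 18}
|A + B| = 8 (out of 19 total residues).

A + B = {3, 4, 7, 10, 11, 12, 14, 18}


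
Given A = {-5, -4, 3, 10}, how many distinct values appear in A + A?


A + A = {a + a' : a, a' ∈ A}; |A| = 4.
General bounds: 2|A| - 1 ≤ |A + A| ≤ |A|(|A|+1)/2, i.e. 7 ≤ |A + A| ≤ 10.
Lower bound 2|A|-1 is attained iff A is an arithmetic progression.
Enumerate sums a + a' for a ≤ a' (symmetric, so this suffices):
a = -5: -5+-5=-10, -5+-4=-9, -5+3=-2, -5+10=5
a = -4: -4+-4=-8, -4+3=-1, -4+10=6
a = 3: 3+3=6, 3+10=13
a = 10: 10+10=20
Distinct sums: {-10, -9, -8, -2, -1, 5, 6, 13, 20}
|A + A| = 9

|A + A| = 9


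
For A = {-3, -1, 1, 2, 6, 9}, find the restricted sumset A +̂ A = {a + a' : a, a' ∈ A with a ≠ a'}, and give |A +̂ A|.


Restricted sumset: A +̂ A = {a + a' : a ∈ A, a' ∈ A, a ≠ a'}.
Equivalently, take A + A and drop any sum 2a that is achievable ONLY as a + a for a ∈ A (i.e. sums representable only with equal summands).
Enumerate pairs (a, a') with a < a' (symmetric, so each unordered pair gives one sum; this covers all a ≠ a'):
  -3 + -1 = -4
  -3 + 1 = -2
  -3 + 2 = -1
  -3 + 6 = 3
  -3 + 9 = 6
  -1 + 1 = 0
  -1 + 2 = 1
  -1 + 6 = 5
  -1 + 9 = 8
  1 + 2 = 3
  1 + 6 = 7
  1 + 9 = 10
  2 + 6 = 8
  2 + 9 = 11
  6 + 9 = 15
Collected distinct sums: {-4, -2, -1, 0, 1, 3, 5, 6, 7, 8, 10, 11, 15}
|A +̂ A| = 13
(Reference bound: |A +̂ A| ≥ 2|A| - 3 for |A| ≥ 2, with |A| = 6 giving ≥ 9.)

|A +̂ A| = 13


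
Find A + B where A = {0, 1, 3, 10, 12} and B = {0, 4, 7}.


A + B = {a + b : a ∈ A, b ∈ B}.
Enumerate all |A|·|B| = 5·3 = 15 pairs (a, b) and collect distinct sums.
a = 0: 0+0=0, 0+4=4, 0+7=7
a = 1: 1+0=1, 1+4=5, 1+7=8
a = 3: 3+0=3, 3+4=7, 3+7=10
a = 10: 10+0=10, 10+4=14, 10+7=17
a = 12: 12+0=12, 12+4=16, 12+7=19
Collecting distinct sums: A + B = {0, 1, 3, 4, 5, 7, 8, 10, 12, 14, 16, 17, 19}
|A + B| = 13

A + B = {0, 1, 3, 4, 5, 7, 8, 10, 12, 14, 16, 17, 19}


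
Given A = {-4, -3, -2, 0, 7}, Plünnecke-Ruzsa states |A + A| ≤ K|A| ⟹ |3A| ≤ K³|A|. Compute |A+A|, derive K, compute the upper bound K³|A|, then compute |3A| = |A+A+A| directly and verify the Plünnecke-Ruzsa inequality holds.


|A| = 5.
Step 1: Compute A + A by enumerating all 25 pairs.
A + A = {-8, -7, -6, -5, -4, -3, -2, 0, 3, 4, 5, 7, 14}, so |A + A| = 13.
Step 2: Doubling constant K = |A + A|/|A| = 13/5 = 13/5 ≈ 2.6000.
Step 3: Plünnecke-Ruzsa gives |3A| ≤ K³·|A| = (2.6000)³ · 5 ≈ 87.8800.
Step 4: Compute 3A = A + A + A directly by enumerating all triples (a,b,c) ∈ A³; |3A| = 24.
Step 5: Check 24 ≤ 87.8800? Yes ✓.

K = 13/5, Plünnecke-Ruzsa bound K³|A| ≈ 87.8800, |3A| = 24, inequality holds.


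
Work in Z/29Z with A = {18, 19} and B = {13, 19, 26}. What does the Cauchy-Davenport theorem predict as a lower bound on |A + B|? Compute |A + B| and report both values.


Cauchy-Davenport: |A + B| ≥ min(p, |A| + |B| - 1) for A, B nonempty in Z/pZ.
|A| = 2, |B| = 3, p = 29.
CD lower bound = min(29, 2 + 3 - 1) = min(29, 4) = 4.
Compute A + B mod 29 directly:
a = 18: 18+13=2, 18+19=8, 18+26=15
a = 19: 19+13=3, 19+19=9, 19+26=16
A + B = {2, 3, 8, 9, 15, 16}, so |A + B| = 6.
Verify: 6 ≥ 4? Yes ✓.

CD lower bound = 4, actual |A + B| = 6.


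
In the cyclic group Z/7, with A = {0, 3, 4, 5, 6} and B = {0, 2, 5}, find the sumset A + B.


Work in Z/7Z: reduce every sum a + b modulo 7.
Enumerate all 15 pairs:
a = 0: 0+0=0, 0+2=2, 0+5=5
a = 3: 3+0=3, 3+2=5, 3+5=1
a = 4: 4+0=4, 4+2=6, 4+5=2
a = 5: 5+0=5, 5+2=0, 5+5=3
a = 6: 6+0=6, 6+2=1, 6+5=4
Distinct residues collected: {0, 1, 2, 3, 4, 5, 6}
|A + B| = 7 (out of 7 total residues).

A + B = {0, 1, 2, 3, 4, 5, 6}


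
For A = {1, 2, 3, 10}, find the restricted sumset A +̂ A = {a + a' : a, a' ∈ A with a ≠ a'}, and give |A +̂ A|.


Restricted sumset: A +̂ A = {a + a' : a ∈ A, a' ∈ A, a ≠ a'}.
Equivalently, take A + A and drop any sum 2a that is achievable ONLY as a + a for a ∈ A (i.e. sums representable only with equal summands).
Enumerate pairs (a, a') with a < a' (symmetric, so each unordered pair gives one sum; this covers all a ≠ a'):
  1 + 2 = 3
  1 + 3 = 4
  1 + 10 = 11
  2 + 3 = 5
  2 + 10 = 12
  3 + 10 = 13
Collected distinct sums: {3, 4, 5, 11, 12, 13}
|A +̂ A| = 6
(Reference bound: |A +̂ A| ≥ 2|A| - 3 for |A| ≥ 2, with |A| = 4 giving ≥ 5.)

|A +̂ A| = 6


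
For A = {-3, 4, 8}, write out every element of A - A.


A - A = {a - a' : a, a' ∈ A}.
Compute a - a' for each ordered pair (a, a'):
a = -3: -3--3=0, -3-4=-7, -3-8=-11
a = 4: 4--3=7, 4-4=0, 4-8=-4
a = 8: 8--3=11, 8-4=4, 8-8=0
Collecting distinct values (and noting 0 appears from a-a):
A - A = {-11, -7, -4, 0, 4, 7, 11}
|A - A| = 7

A - A = {-11, -7, -4, 0, 4, 7, 11}


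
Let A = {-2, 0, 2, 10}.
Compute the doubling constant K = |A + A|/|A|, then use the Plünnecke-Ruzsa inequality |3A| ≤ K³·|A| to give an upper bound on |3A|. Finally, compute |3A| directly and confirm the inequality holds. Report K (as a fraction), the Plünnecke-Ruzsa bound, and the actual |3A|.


|A| = 4.
Step 1: Compute A + A by enumerating all 16 pairs.
A + A = {-4, -2, 0, 2, 4, 8, 10, 12, 20}, so |A + A| = 9.
Step 2: Doubling constant K = |A + A|/|A| = 9/4 = 9/4 ≈ 2.2500.
Step 3: Plünnecke-Ruzsa gives |3A| ≤ K³·|A| = (2.2500)³ · 4 ≈ 45.5625.
Step 4: Compute 3A = A + A + A directly by enumerating all triples (a,b,c) ∈ A³; |3A| = 15.
Step 5: Check 15 ≤ 45.5625? Yes ✓.

K = 9/4, Plünnecke-Ruzsa bound K³|A| ≈ 45.5625, |3A| = 15, inequality holds.


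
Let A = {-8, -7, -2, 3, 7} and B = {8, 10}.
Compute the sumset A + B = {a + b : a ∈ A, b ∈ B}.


A + B = {a + b : a ∈ A, b ∈ B}.
Enumerate all |A|·|B| = 5·2 = 10 pairs (a, b) and collect distinct sums.
a = -8: -8+8=0, -8+10=2
a = -7: -7+8=1, -7+10=3
a = -2: -2+8=6, -2+10=8
a = 3: 3+8=11, 3+10=13
a = 7: 7+8=15, 7+10=17
Collecting distinct sums: A + B = {0, 1, 2, 3, 6, 8, 11, 13, 15, 17}
|A + B| = 10

A + B = {0, 1, 2, 3, 6, 8, 11, 13, 15, 17}


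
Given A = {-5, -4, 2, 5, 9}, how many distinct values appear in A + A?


A + A = {a + a' : a, a' ∈ A}; |A| = 5.
General bounds: 2|A| - 1 ≤ |A + A| ≤ |A|(|A|+1)/2, i.e. 9 ≤ |A + A| ≤ 15.
Lower bound 2|A|-1 is attained iff A is an arithmetic progression.
Enumerate sums a + a' for a ≤ a' (symmetric, so this suffices):
a = -5: -5+-5=-10, -5+-4=-9, -5+2=-3, -5+5=0, -5+9=4
a = -4: -4+-4=-8, -4+2=-2, -4+5=1, -4+9=5
a = 2: 2+2=4, 2+5=7, 2+9=11
a = 5: 5+5=10, 5+9=14
a = 9: 9+9=18
Distinct sums: {-10, -9, -8, -3, -2, 0, 1, 4, 5, 7, 10, 11, 14, 18}
|A + A| = 14

|A + A| = 14


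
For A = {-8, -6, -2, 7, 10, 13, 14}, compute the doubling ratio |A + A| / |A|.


|A| = 7.
Compute A + A by enumerating all 49 pairs.
A + A = {-16, -14, -12, -10, -8, -4, -1, 1, 2, 4, 5, 6, 7, 8, 11, 12, 14, 17, 20, 21, 23, 24, 26, 27, 28}, so |A + A| = 25.
K = |A + A| / |A| = 25/7 (already in lowest terms) ≈ 3.5714.
Reference: AP of size 7 gives K = 13/7 ≈ 1.8571; a fully generic set of size 7 gives K ≈ 4.0000.

|A| = 7, |A + A| = 25, K = 25/7.


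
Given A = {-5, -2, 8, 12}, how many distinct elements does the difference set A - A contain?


A - A = {a - a' : a, a' ∈ A}; |A| = 4.
Bounds: 2|A|-1 ≤ |A - A| ≤ |A|² - |A| + 1, i.e. 7 ≤ |A - A| ≤ 13.
Note: 0 ∈ A - A always (from a - a). The set is symmetric: if d ∈ A - A then -d ∈ A - A.
Enumerate nonzero differences d = a - a' with a > a' (then include -d):
Positive differences: {3, 4, 10, 13, 14, 17}
Full difference set: {0} ∪ (positive diffs) ∪ (negative diffs).
|A - A| = 1 + 2·6 = 13 (matches direct enumeration: 13).

|A - A| = 13


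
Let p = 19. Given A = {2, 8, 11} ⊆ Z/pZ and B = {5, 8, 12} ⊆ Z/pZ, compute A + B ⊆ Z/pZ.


Work in Z/19Z: reduce every sum a + b modulo 19.
Enumerate all 9 pairs:
a = 2: 2+5=7, 2+8=10, 2+12=14
a = 8: 8+5=13, 8+8=16, 8+12=1
a = 11: 11+5=16, 11+8=0, 11+12=4
Distinct residues collected: {0, 1, 4, 7, 10, 13, 14, 16}
|A + B| = 8 (out of 19 total residues).

A + B = {0, 1, 4, 7, 10, 13, 14, 16}


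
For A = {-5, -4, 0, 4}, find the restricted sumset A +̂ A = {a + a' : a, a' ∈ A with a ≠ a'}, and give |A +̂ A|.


Restricted sumset: A +̂ A = {a + a' : a ∈ A, a' ∈ A, a ≠ a'}.
Equivalently, take A + A and drop any sum 2a that is achievable ONLY as a + a for a ∈ A (i.e. sums representable only with equal summands).
Enumerate pairs (a, a') with a < a' (symmetric, so each unordered pair gives one sum; this covers all a ≠ a'):
  -5 + -4 = -9
  -5 + 0 = -5
  -5 + 4 = -1
  -4 + 0 = -4
  -4 + 4 = 0
  0 + 4 = 4
Collected distinct sums: {-9, -5, -4, -1, 0, 4}
|A +̂ A| = 6
(Reference bound: |A +̂ A| ≥ 2|A| - 3 for |A| ≥ 2, with |A| = 4 giving ≥ 5.)

|A +̂ A| = 6
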